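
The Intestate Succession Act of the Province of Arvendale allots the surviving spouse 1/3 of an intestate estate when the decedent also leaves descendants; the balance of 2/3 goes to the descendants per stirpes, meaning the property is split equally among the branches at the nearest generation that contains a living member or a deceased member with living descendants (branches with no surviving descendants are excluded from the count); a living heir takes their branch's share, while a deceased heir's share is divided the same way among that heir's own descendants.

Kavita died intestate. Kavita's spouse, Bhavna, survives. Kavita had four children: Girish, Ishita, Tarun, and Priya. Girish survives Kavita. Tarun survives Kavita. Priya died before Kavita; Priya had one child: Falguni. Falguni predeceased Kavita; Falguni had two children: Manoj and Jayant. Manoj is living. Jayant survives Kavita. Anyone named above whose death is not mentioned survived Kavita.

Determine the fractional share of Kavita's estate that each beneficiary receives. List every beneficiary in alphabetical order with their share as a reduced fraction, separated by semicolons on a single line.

Bhavna, as surviving spouse, takes 1/3.
The remaining 2/3 passes to Kavita's descendants per stirpes.
The 2/3 is divided into 4 equal shares of 1/6 among Girish, Ishita, Tarun, Priya.
Girish is living and takes 1/6.
Ishita is living and takes 1/6.
Tarun is living and takes 1/6.
Priya predeceased; the 1/6 allotted to Priya's branch passes to Priya's issue by representation.
Falguni's line is the sole branch at this level, so the full 1/6 passes to Falguni's issue by representation.
The 1/6 is divided into 2 equal shares of 1/12 among Manoj, Jayant.
Manoj is living and takes 1/12.
Jayant is living and takes 1/12.

Bhavna 1/3; Girish 1/6; Ishita 1/6; Jayant 1/12; Manoj 1/12; Tarun 1/6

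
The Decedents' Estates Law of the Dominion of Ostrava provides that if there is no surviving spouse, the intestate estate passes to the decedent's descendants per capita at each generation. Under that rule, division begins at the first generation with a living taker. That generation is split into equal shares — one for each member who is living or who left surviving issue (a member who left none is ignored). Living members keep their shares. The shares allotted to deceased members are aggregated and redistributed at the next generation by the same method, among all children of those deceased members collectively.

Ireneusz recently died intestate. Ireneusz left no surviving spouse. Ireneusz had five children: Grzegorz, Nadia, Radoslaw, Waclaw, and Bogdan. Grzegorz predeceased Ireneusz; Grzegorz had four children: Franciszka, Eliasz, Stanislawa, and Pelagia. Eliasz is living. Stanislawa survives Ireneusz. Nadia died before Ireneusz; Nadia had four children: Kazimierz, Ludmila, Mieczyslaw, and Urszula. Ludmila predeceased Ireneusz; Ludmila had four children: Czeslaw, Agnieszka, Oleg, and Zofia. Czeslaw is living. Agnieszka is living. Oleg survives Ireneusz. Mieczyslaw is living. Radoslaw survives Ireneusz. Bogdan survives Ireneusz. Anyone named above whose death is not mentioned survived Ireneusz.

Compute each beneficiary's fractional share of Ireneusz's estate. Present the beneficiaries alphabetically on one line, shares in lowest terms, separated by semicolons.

Agnieszka 1/80; Bogdan 1/5; Czeslaw 1/80; Eliasz 1/20; Franciszka 1/20; Kazimierz 1/20; Mieczyslaw 1/20; Oleg 1/80; Pelagia 1/20; Radoslaw 1/5; Stanislawa 1/20; Urszula 1/20; Waclaw 1/5; Zofia 1/80

There is no surviving spouse, so the entire estate passes to Ireneusz's descendants per capita at each generation.
At generation 1 (Grzegorz, Nadia, Radoslaw, Waclaw, Bogdan) there are 5 shares of (1)/5 = 1/5 each.
Living: Radoslaw, Waclaw, and Bogdan — each takes 1/5.
Deceased: Grzegorz and Nadia. Their combined 2/5 is pooled and carried to generation 2.
At generation 2 (Franciszka, Eliasz, Stanislawa, Pelagia, Kazimierz, Ludmila, Mieczyslaw, Urszula) there are 8 shares of (2/5)/8 = 1/20 each.
Living: Franciszka, Eliasz, Stanislawa, Pelagia, Kazimierz, Mieczyslaw, and Urszula — each takes 1/20.
Deceased: Ludmila. That 1/20 share is carried to generation 3.
At generation 3 (Czeslaw, Agnieszka, Oleg, Zofia) there are 4 shares of (1/20)/4 = 1/80 each.
Living: Czeslaw, Agnieszka, Oleg, and Zofia — each takes 1/80.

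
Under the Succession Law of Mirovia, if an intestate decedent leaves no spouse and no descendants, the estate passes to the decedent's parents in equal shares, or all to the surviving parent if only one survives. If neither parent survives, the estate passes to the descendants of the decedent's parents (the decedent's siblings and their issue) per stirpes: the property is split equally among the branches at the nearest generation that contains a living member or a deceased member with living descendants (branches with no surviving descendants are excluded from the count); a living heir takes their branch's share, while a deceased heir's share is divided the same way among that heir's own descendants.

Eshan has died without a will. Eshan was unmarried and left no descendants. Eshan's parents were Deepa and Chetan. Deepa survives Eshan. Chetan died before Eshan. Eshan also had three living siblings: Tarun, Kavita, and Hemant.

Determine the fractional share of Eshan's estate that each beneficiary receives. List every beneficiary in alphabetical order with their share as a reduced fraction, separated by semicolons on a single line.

Deepa 1

Only one parent, Deepa, survives, so Deepa takes the entire estate. The siblings take nothing because a surviving parent has priority.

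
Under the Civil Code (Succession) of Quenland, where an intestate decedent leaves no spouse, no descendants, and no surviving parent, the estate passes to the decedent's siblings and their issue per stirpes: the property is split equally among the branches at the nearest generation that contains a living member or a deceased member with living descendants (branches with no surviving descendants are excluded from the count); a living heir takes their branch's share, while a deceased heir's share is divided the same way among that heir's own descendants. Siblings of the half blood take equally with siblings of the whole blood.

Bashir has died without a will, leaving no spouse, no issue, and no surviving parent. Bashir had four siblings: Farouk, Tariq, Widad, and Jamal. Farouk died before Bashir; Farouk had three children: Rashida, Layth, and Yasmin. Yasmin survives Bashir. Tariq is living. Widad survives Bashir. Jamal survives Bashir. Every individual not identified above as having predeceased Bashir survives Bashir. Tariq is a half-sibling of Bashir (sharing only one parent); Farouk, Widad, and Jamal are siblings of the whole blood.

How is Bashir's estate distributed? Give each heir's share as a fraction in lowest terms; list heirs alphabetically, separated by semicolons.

No spouse, descendants, or parent survives, so the estate passes to Bashir's siblings per stirpes.
Half-blood and whole-blood siblings take equally under the stated rule.
The estate is divided into 4 equal shares of 1/4 among Farouk, Tariq, Widad, Jamal.
Farouk predeceased; the 1/4 allotted to Farouk's branch passes to Farouk's issue by representation.
The 1/4 is divided into 3 equal shares of 1/12 among Rashida, Layth, Yasmin.
Rashida is living and takes 1/12.
Layth is living and takes 1/12.
Yasmin is living and takes 1/12.
Tariq is living and takes 1/4.
Widad is living and takes 1/4.
Jamal is living and takes 1/4.

Jamal 1/4; Layth 1/12; Rashida 1/12; Tariq 1/4; Widad 1/4; Yasmin 1/12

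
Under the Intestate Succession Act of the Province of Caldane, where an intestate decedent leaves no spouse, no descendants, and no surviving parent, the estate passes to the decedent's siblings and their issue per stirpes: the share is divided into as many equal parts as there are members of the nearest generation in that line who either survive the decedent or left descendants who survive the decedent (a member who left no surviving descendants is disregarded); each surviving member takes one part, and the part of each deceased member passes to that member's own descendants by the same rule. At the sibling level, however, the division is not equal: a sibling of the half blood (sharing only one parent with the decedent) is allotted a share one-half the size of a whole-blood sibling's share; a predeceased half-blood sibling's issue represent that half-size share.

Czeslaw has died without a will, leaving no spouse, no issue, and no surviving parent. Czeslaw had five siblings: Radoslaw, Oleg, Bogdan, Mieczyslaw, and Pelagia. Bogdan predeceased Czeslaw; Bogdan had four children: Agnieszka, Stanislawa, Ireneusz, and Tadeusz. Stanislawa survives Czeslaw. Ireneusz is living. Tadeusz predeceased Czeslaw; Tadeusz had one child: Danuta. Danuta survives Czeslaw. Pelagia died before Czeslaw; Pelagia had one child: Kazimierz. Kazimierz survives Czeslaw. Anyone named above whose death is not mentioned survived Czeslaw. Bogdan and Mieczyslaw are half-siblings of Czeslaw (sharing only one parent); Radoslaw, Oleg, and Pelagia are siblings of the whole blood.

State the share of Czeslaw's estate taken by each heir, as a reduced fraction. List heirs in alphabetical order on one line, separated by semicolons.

No spouse, descendants, or parent survives, so the estate passes to Czeslaw's siblings per stirpes.
Half-blood siblings count for one-half the weight of whole-blood siblings at the initial division.
Dividing 1 in proportion to weights (total weight 4): Radoslaw (weight 1) → 1/4; Oleg (weight 1) → 1/4; Bogdan (weight 1/2) → 1/8; Mieczyslaw (weight 1/2) → 1/8; Pelagia (weight 1) → 1/4.
Radoslaw is living and takes 1/4.
Oleg is living and takes 1/4.
Bogdan predeceased; the 1/8 allotted to Bogdan's branch passes to Bogdan's issue by representation.
The 1/8 is divided into 4 equal shares of 1/32 among Agnieszka, Stanislawa, Ireneusz, Tadeusz.
Agnieszka is living and takes 1/32.
Stanislawa is living and takes 1/32.
Ireneusz is living and takes 1/32.
Tadeusz predeceased; the 1/32 allotted to Tadeusz's branch passes to Tadeusz's issue by representation.
Danuta is the sole taker at this level and receives the full 1/32.
Mieczyslaw is living and takes 1/8.
Pelagia predeceased; the 1/4 allotted to Pelagia's branch passes to Pelagia's issue by representation.
Kazimierz is the sole taker at this level and receives the full 1/4.

Agnieszka 1/32; Danuta 1/32; Ireneusz 1/32; Kazimierz 1/4; Mieczyslaw 1/8; Oleg 1/4; Radoslaw 1/4; Stanislawa 1/32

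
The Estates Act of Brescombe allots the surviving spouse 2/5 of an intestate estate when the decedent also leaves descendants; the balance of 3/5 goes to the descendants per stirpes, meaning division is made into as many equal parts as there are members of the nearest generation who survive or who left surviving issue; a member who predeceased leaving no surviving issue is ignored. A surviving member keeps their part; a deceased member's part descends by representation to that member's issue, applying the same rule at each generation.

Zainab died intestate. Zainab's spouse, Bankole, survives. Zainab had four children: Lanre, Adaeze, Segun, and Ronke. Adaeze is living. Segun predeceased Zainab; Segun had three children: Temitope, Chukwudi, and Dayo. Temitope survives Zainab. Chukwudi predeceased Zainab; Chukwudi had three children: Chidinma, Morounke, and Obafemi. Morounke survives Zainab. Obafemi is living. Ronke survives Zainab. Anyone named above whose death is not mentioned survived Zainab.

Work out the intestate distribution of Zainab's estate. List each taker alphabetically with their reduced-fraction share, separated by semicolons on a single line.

Bankole, as surviving spouse, takes 2/5.
The remaining 3/5 passes to Zainab's descendants per stirpes.
The 3/5 is divided into 4 equal shares of 3/20 among Lanre, Adaeze, Segun, Ronke.
Lanre is living and takes 3/20.
Adaeze is living and takes 3/20.
Segun predeceased; the 3/20 allotted to Segun's branch passes to Segun's issue by representation.
The 3/20 is divided into 3 equal shares of 1/20 among Temitope, Chukwudi, Dayo.
Temitope is living and takes 1/20.
Chukwudi predeceased; the 1/20 allotted to Chukwudi's branch passes to Chukwudi's issue by representation.
The 1/20 is divided into 3 equal shares of 1/60 among Chidinma, Morounke, Obafemi.
Chidinma is living and takes 1/60.
Morounke is living and takes 1/60.
Obafemi is living and takes 1/60.
Dayo is living and takes 1/20.
Ronke is living and takes 3/20.

Adaeze 3/20; Bankole 2/5; Chidinma 1/60; Dayo 1/20; Lanre 3/20; Morounke 1/60; Obafemi 1/60; Ronke 3/20; Temitope 1/20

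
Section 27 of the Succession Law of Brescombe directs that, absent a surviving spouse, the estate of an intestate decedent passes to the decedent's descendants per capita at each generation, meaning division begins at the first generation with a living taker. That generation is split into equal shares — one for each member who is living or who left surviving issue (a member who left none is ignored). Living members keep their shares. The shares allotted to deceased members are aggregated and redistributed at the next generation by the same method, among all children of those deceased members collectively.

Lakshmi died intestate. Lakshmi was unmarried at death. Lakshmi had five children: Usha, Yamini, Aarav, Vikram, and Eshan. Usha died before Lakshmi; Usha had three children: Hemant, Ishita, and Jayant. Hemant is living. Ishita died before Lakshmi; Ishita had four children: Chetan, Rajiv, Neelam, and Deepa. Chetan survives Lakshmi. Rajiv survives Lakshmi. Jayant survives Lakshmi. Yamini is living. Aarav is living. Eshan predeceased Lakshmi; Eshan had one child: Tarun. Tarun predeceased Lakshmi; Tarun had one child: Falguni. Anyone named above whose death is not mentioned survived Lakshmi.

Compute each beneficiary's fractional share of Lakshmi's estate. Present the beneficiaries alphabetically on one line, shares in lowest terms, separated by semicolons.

Aarav 1/5; Chetan 1/25; Deepa 1/25; Falguni 1/25; Hemant 1/10; Jayant 1/10; Neelam 1/25; Rajiv 1/25; Vikram 1/5; Yamini 1/5

There is no surviving spouse, so the entire estate passes to Lakshmi's descendants per capita at each generation.
At generation 1 (Usha, Yamini, Aarav, Vikram, Eshan) there are 5 shares of (1)/5 = 1/5 each.
Living: Yamini, Aarav, and Vikram — each takes 1/5.
Deceased: Usha and Eshan. Their combined 2/5 is pooled and carried to generation 2.
At generation 2 (Hemant, Ishita, Jayant, Tarun) there are 4 shares of (2/5)/4 = 1/10 each.
Living: Hemant and Jayant — each takes 1/10.
Deceased: Ishita and Tarun. Their combined 1/5 is pooled and carried to generation 3.
At generation 3 (Chetan, Rajiv, Neelam, Deepa, Falguni) there are 5 shares of (1/5)/5 = 1/25 each.
Living: Chetan, Rajiv, Neelam, Deepa, and Falguni — each takes 1/25.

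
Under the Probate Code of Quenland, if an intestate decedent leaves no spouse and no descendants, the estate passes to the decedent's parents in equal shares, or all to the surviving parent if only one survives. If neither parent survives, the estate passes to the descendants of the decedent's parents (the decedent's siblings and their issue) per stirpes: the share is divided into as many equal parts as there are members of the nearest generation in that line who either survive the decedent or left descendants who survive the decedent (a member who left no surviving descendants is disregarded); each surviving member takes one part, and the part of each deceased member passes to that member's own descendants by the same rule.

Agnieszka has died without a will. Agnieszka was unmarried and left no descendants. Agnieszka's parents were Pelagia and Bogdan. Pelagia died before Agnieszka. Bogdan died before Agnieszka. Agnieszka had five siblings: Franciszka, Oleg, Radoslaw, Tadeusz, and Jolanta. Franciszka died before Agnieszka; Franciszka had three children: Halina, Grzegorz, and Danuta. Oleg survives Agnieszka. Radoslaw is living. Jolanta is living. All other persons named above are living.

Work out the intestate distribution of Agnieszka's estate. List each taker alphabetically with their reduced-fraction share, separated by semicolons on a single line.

Neither parent survives and there are no descendants, so the estate passes to Agnieszka's siblings and their issue per stirpes.
The estate is divided into 5 equal shares of 1/5 among Franciszka, Oleg, Radoslaw, Tadeusz, Jolanta.
Franciszka predeceased; the 1/5 allotted to Franciszka's branch passes to Franciszka's issue by representation.
The 1/5 is divided into 3 equal shares of 1/15 among Halina, Grzegorz, Danuta.
Halina is living and takes 1/15.
Grzegorz is living and takes 1/15.
Danuta is living and takes 1/15.
Oleg is living and takes 1/5.
Radoslaw is living and takes 1/5.
Tadeusz is living and takes 1/5.
Jolanta is living and takes 1/5.

Danuta 1/15; Grzegorz 1/15; Halina 1/15; Jolanta 1/5; Oleg 1/5; Radoslaw 1/5; Tadeusz 1/5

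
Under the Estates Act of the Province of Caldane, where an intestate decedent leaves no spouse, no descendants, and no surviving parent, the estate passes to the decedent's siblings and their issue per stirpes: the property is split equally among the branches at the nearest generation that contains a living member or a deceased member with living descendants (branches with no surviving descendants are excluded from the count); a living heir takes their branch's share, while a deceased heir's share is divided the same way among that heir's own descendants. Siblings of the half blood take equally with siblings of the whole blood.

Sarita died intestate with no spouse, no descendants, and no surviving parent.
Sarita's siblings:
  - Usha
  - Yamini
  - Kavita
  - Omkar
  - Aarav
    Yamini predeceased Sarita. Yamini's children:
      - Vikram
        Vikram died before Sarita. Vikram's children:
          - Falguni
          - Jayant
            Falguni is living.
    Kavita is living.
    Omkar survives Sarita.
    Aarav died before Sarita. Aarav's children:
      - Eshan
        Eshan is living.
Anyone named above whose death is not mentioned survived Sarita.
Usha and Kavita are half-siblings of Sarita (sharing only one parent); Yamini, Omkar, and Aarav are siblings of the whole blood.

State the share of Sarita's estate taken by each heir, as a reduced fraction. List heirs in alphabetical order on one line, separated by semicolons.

No spouse, descendants, or parent survives, so the estate passes to Sarita's siblings per stirpes.
Half-blood and whole-blood siblings take equally under the stated rule.
The estate is divided into 5 equal shares of 1/5 among Usha, Yamini, Kavita, Omkar, Aarav.
Usha is living and takes 1/5.
Yamini predeceased; the 1/5 allotted to Yamini's branch passes to Yamini's issue by representation.
Vikram's line is the sole branch at this level, so the full 1/5 passes to Vikram's issue by representation.
The 1/5 is divided into 2 equal shares of 1/10 among Falguni, Jayant.
Falguni is living and takes 1/10.
Jayant is living and takes 1/10.
Kavita is living and takes 1/5.
Omkar is living and takes 1/5.
Aarav predeceased; the 1/5 allotted to Aarav's branch passes to Aarav's issue by representation.
Eshan is the sole taker at this level and receives the full 1/5.

Eshan 1/5; Falguni 1/10; Jayant 1/10; Kavita 1/5; Omkar 1/5; Usha 1/5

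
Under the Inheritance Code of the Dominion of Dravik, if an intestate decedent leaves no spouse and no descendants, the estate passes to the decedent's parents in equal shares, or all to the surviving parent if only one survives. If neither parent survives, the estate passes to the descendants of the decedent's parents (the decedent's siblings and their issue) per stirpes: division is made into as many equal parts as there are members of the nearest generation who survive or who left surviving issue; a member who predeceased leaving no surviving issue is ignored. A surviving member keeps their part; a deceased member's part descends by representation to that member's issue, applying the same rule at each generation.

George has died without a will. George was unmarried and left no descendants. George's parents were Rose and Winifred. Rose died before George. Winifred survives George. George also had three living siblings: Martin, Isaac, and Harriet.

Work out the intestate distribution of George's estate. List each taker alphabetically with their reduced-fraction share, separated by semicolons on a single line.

Winifred 1

Only one parent, Winifred, survives, so Winifred takes the entire estate. The siblings take nothing because a surviving parent has priority.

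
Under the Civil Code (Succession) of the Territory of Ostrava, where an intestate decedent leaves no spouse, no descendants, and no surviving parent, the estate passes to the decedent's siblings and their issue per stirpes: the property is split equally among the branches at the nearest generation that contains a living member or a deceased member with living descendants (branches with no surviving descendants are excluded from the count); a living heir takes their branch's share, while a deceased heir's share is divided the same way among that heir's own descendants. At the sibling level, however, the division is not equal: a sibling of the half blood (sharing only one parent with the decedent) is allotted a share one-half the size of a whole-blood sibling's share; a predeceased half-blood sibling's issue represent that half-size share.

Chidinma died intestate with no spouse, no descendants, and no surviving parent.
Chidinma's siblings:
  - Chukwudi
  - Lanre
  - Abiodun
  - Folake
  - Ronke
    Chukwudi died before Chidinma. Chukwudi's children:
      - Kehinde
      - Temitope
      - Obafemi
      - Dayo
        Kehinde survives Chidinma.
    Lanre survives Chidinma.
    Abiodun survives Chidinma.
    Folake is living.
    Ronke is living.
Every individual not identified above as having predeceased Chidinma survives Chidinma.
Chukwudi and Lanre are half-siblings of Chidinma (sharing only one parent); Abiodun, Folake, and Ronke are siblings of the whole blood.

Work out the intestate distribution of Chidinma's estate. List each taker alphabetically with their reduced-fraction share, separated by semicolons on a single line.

Abiodun 1/4; Dayo 1/32; Folake 1/4; Kehinde 1/32; Lanre 1/8; Obafemi 1/32; Ronke 1/4; Temitope 1/32

No spouse, descendants, or parent survives, so the estate passes to Chidinma's siblings per stirpes.
Half-blood siblings count for one-half the weight of whole-blood siblings at the initial division.
Dividing 1 in proportion to weights (total weight 4): Chukwudi (weight 1/2) → 1/8; Lanre (weight 1/2) → 1/8; Abiodun (weight 1) → 1/4; Folake (weight 1) → 1/4; Ronke (weight 1) → 1/4.
Chukwudi predeceased; the 1/8 allotted to Chukwudi's branch passes to Chukwudi's issue by representation.
The 1/8 is divided into 4 equal shares of 1/32 among Kehinde, Temitope, Obafemi, Dayo.
Kehinde is living and takes 1/32.
Temitope is living and takes 1/32.
Obafemi is living and takes 1/32.
Dayo is living and takes 1/32.
Lanre is living and takes 1/8.
Abiodun is living and takes 1/4.
Folake is living and takes 1/4.
Ronke is living and takes 1/4.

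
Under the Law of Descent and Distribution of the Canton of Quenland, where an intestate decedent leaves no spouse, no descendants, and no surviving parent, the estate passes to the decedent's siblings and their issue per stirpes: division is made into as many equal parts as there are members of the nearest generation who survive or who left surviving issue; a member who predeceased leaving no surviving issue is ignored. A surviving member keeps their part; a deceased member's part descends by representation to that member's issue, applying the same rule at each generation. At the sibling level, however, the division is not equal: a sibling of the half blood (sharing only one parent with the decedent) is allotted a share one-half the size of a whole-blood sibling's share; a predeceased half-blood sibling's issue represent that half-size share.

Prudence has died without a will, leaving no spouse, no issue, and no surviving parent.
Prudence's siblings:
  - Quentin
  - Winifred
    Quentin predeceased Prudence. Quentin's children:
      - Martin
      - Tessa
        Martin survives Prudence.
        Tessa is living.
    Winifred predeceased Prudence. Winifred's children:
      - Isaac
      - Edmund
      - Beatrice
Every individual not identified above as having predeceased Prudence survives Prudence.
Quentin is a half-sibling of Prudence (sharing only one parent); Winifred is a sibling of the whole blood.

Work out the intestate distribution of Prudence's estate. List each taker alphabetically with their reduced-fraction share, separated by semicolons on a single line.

No spouse, descendants, or parent survives, so the estate passes to Prudence's siblings per stirpes.
Half-blood siblings count for one-half the weight of whole-blood siblings at the initial division.
Dividing 1 in proportion to weights (total weight 3/2): Quentin (weight 1/2) → 1/3; Winifred (weight 1) → 2/3.
Quentin predeceased; the 1/3 allotted to Quentin's branch passes to Quentin's issue by representation.
The 1/3 is divided into 2 equal shares of 1/6 among Martin, Tessa.
Martin is living and takes 1/6.
Tessa is living and takes 1/6.
Winifred predeceased; the 2/3 allotted to Winifred's branch passes to Winifred's issue by representation.
The 2/3 is divided into 3 equal shares of 2/9 among Isaac, Edmund, Beatrice.
Isaac is living and takes 2/9.
Edmund is living and takes 2/9.
Beatrice is living and takes 2/9.

Beatrice 2/9; Edmund 2/9; Isaac 2/9; Martin 1/6; Tessa 1/6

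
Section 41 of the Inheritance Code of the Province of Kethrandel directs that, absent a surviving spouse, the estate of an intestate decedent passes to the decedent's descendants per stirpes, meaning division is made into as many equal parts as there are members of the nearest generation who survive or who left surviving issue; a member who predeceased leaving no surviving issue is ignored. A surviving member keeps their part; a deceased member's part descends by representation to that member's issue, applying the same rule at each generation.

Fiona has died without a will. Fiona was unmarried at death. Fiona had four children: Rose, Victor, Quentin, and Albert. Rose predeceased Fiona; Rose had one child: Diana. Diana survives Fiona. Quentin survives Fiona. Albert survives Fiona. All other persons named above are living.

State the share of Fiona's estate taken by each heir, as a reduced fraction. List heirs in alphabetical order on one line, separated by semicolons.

Albert 1/4; Diana 1/4; Quentin 1/4; Victor 1/4

There is no surviving spouse, so the entire estate passes to Fiona's descendants per stirpes.
The estate is divided into 4 equal shares of 1/4 among Rose, Victor, Quentin, Albert.
Rose predeceased; the 1/4 allotted to Rose's branch passes to Rose's issue by representation.
Diana is the sole taker at this level and receives the full 1/4.
Victor is living and takes 1/4.
Quentin is living and takes 1/4.
Albert is living and takes 1/4.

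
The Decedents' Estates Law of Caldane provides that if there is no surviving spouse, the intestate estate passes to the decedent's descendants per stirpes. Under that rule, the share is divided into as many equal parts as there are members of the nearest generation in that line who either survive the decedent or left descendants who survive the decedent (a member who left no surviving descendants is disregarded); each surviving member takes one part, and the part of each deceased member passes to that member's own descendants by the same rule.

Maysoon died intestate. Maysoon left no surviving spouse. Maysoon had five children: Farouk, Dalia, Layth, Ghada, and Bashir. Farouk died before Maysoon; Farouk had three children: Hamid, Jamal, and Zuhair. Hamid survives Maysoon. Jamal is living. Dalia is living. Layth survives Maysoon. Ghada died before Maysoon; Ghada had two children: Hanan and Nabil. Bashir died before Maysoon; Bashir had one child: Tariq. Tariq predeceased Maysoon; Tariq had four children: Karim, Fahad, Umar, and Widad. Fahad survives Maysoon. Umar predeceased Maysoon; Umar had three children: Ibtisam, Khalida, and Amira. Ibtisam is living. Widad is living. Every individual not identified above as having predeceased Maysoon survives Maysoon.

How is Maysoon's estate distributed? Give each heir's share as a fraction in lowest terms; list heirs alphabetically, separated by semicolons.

There is no surviving spouse, so the entire estate passes to Maysoon's descendants per stirpes.
The estate is divided into 5 equal shares of 1/5 among Farouk, Dalia, Layth, Ghada, Bashir.
Farouk predeceased; the 1/5 allotted to Farouk's branch passes to Farouk's issue by representation.
The 1/5 is divided into 3 equal shares of 1/15 among Hamid, Jamal, Zuhair.
Hamid is living and takes 1/15.
Jamal is living and takes 1/15.
Zuhair is living and takes 1/15.
Dalia is living and takes 1/5.
Layth is living and takes 1/5.
Ghada predeceased; the 1/5 allotted to Ghada's branch passes to Ghada's issue by representation.
The 1/5 is divided into 2 equal shares of 1/10 among Hanan, Nabil.
Hanan is living and takes 1/10.
Nabil is living and takes 1/10.
Bashir predeceased; the 1/5 allotted to Bashir's branch passes to Bashir's issue by representation.
Tariq's line is the sole branch at this level, so the full 1/5 passes to Tariq's issue by representation.
The 1/5 is divided into 4 equal shares of 1/20 among Karim, Fahad, Umar, Widad.
Karim is living and takes 1/20.
Fahad is living and takes 1/20.
Umar predeceased; the 1/20 allotted to Umar's branch passes to Umar's issue by representation.
The 1/20 is divided into 3 equal shares of 1/60 among Ibtisam, Khalida, Amira.
Ibtisam is living and takes 1/60.
Khalida is living and takes 1/60.
Amira is living and takes 1/60.
Widad is living and takes 1/20.

Amira 1/60; Dalia 1/5; Fahad 1/20; Hamid 1/15; Hanan 1/10; Ibtisam 1/60; Jamal 1/15; Karim 1/20; Khalida 1/60; Layth 1/5; Nabil 1/10; Widad 1/20; Zuhair 1/15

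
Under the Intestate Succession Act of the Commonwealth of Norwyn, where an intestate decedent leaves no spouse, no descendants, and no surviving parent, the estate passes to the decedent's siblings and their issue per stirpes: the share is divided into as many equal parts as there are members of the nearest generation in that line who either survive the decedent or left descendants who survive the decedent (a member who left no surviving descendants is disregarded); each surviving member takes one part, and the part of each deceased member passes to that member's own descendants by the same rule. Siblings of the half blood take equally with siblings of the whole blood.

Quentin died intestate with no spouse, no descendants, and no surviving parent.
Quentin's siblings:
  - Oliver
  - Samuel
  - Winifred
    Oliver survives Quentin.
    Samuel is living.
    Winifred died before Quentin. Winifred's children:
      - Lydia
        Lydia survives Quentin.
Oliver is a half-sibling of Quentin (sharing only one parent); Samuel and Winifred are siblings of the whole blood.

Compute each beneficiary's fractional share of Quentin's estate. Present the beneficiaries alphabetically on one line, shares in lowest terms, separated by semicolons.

Lydia 1/3; Oliver 1/3; Samuel 1/3

No spouse, descendants, or parent survives, so the estate passes to Quentin's siblings per stirpes.
Half-blood and whole-blood siblings take equally under the stated rule.
The estate is divided into 3 equal shares of 1/3 among Oliver, Samuel, Winifred.
Oliver is living and takes 1/3.
Samuel is living and takes 1/3.
Winifred predeceased; the 1/3 allotted to Winifred's branch passes to Winifred's issue by representation.
Lydia is the sole taker at this level and receives the full 1/3.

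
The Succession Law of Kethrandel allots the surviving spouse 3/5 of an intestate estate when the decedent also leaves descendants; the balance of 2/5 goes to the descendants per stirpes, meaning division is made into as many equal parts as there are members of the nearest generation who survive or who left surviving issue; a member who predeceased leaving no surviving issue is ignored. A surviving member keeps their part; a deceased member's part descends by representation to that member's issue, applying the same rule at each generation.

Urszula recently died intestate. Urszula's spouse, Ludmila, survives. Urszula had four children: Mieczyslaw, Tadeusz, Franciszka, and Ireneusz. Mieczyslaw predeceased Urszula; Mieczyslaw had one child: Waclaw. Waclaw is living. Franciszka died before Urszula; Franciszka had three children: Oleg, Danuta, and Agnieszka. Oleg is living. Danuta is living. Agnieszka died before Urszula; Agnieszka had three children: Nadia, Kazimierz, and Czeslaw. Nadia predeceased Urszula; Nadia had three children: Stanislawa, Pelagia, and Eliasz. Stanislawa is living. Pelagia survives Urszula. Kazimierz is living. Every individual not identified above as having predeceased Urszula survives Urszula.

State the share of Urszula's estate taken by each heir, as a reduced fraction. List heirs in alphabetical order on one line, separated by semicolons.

Ludmila, as surviving spouse, takes 3/5.
The remaining 2/5 passes to Urszula's descendants per stirpes.
The 2/5 is divided into 4 equal shares of 1/10 among Mieczyslaw, Tadeusz, Franciszka, Ireneusz.
Mieczyslaw predeceased; the 1/10 allotted to Mieczyslaw's branch passes to Mieczyslaw's issue by representation.
Waclaw is the sole taker at this level and receives the full 1/10.
Tadeusz is living and takes 1/10.
Franciszka predeceased; the 1/10 allotted to Franciszka's branch passes to Franciszka's issue by representation.
The 1/10 is divided into 3 equal shares of 1/30 among Oleg, Danuta, Agnieszka.
Oleg is living and takes 1/30.
Danuta is living and takes 1/30.
Agnieszka predeceased; the 1/30 allotted to Agnieszka's branch passes to Agnieszka's issue by representation.
The 1/30 is divided into 3 equal shares of 1/90 among Nadia, Kazimierz, Czeslaw.
Nadia predeceased; the 1/90 allotted to Nadia's branch passes to Nadia's issue by representation.
The 1/90 is divided into 3 equal shares of 1/270 among Stanislawa, Pelagia, Eliasz.
Stanislawa is living and takes 1/270.
Pelagia is living and takes 1/270.
Eliasz is living and takes 1/270.
Kazimierz is living and takes 1/90.
Czeslaw is living and takes 1/90.
Ireneusz is living and takes 1/10.

Czeslaw 1/90; Danuta 1/30; Eliasz 1/270; Ireneusz 1/10; Kazimierz 1/90; Ludmila 3/5; Oleg 1/30; Pelagia 1/270; Stanislawa 1/270; Tadeusz 1/10; Waclaw 1/10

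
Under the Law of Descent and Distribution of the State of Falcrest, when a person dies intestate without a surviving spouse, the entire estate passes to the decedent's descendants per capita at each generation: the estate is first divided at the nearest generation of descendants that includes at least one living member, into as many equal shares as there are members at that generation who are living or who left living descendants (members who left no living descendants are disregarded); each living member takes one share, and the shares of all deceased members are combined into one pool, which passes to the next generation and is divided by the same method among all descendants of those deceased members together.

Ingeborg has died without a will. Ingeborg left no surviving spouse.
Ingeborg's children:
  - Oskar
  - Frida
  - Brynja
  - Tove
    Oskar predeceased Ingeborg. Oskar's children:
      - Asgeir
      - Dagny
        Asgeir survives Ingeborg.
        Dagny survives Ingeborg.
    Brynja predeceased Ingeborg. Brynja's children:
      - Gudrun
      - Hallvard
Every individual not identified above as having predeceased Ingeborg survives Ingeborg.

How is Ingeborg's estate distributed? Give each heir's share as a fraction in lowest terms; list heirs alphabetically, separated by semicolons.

There is no surviving spouse, so the entire estate passes to Ingeborg's descendants per capita at each generation.
At generation 1 (Oskar, Frida, Brynja, Tove) there are 4 shares of (1)/4 = 1/4 each.
Living: Frida and Tove — each takes 1/4.
Deceased: Oskar and Brynja. Their combined 1/2 is pooled and carried to generation 2.
At generation 2 (Asgeir, Dagny, Gudrun, Hallvard) there are 4 shares of (1/2)/4 = 1/8 each.
Living: Asgeir, Dagny, Gudrun, and Hallvard — each takes 1/8.

Asgeir 1/8; Dagny 1/8; Frida 1/4; Gudrun 1/8; Hallvard 1/8; Tove 1/4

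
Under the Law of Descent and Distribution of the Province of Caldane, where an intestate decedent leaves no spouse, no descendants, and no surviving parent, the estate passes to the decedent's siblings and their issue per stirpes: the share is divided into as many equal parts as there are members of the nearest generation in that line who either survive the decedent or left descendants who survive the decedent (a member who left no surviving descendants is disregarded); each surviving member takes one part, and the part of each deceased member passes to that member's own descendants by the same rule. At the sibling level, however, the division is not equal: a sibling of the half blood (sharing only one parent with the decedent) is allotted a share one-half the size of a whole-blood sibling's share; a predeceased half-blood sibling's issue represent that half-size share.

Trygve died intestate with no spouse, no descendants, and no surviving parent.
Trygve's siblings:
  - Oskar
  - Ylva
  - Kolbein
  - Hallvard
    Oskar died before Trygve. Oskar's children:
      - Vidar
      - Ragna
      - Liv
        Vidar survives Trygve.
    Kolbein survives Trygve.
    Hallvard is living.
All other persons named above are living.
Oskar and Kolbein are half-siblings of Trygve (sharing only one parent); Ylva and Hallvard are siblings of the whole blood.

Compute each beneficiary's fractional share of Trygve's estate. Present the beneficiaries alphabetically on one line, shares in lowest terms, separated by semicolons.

Hallvard 1/3; Kolbein 1/6; Liv 1/18; Ragna 1/18; Vidar 1/18; Ylva 1/3

No spouse, descendants, or parent survives, so the estate passes to Trygve's siblings per stirpes.
Half-blood siblings count for one-half the weight of whole-blood siblings at the initial division.
Dividing 1 in proportion to weights (total weight 3): Oskar (weight 1/2) → 1/6; Ylva (weight 1) → 1/3; Kolbein (weight 1/2) → 1/6; Hallvard (weight 1) → 1/3.
Oskar predeceased; the 1/6 allotted to Oskar's branch passes to Oskar's issue by representation.
The 1/6 is divided into 3 equal shares of 1/18 among Vidar, Ragna, Liv.
Vidar is living and takes 1/18.
Ragna is living and takes 1/18.
Liv is living and takes 1/18.
Ylva is living and takes 1/3.
Kolbein is living and takes 1/6.
Hallvard is living and takes 1/3.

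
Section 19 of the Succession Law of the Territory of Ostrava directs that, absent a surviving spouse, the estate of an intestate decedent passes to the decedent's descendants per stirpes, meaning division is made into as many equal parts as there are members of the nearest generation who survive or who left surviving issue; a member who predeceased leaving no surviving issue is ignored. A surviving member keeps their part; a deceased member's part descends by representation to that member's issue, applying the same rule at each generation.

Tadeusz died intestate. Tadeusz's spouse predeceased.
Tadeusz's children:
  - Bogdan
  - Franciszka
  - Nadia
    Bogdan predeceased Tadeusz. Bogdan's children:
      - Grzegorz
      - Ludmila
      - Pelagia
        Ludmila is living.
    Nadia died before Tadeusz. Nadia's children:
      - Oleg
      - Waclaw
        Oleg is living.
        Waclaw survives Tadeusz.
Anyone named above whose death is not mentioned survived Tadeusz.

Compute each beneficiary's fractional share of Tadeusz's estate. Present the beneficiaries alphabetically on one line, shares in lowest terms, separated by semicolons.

Franciszka 1/3; Grzegorz 1/9; Ludmila 1/9; Oleg 1/6; Pelagia 1/9; Waclaw 1/6

There is no surviving spouse, so the entire estate passes to Tadeusz's descendants per stirpes.
The estate is divided into 3 equal shares of 1/3 among Bogdan, Franciszka, Nadia.
Bogdan predeceased; the 1/3 allotted to Bogdan's branch passes to Bogdan's issue by representation.
The 1/3 is divided into 3 equal shares of 1/9 among Grzegorz, Ludmila, Pelagia.
Grzegorz is living and takes 1/9.
Ludmila is living and takes 1/9.
Pelagia is living and takes 1/9.
Franciszka is living and takes 1/3.
Nadia predeceased; the 1/3 allotted to Nadia's branch passes to Nadia's issue by representation.
The 1/3 is divided into 2 equal shares of 1/6 among Oleg, Waclaw.
Oleg is living and takes 1/6.
Waclaw is living and takes 1/6.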